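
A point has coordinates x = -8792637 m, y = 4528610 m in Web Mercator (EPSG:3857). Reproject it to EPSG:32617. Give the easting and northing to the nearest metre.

E 677731 m, N 4167716 m

Web Mercator inverse (R = 6378137 m) → φ = 37.63940267°, λ = -78.98560205°.
UTM 17N forward: E = 677730.643 m, N = 4167715.660 m.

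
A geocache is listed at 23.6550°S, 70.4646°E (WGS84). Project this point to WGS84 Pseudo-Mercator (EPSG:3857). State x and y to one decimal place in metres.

x 7844083.4 m, y -2711424.4 m

Web Mercator is spherical with R = a = 6378137 m.
x = R·λ = 6378137 × 1.229839276 = 7844083.391 m.
y = R·ln tan(π/4 + φ/2) = 6378137 × -0.425112279 = -2711424.356 m.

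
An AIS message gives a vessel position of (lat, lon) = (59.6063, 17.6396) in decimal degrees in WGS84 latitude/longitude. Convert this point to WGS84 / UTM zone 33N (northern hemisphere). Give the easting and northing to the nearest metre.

Zone 33 central meridian λ₀ = 6×33 − 183 = 15°; Δλ = +2.6396°.
Transverse Mercator on WGS84 with k₀ = 0.9996 gives E = 648950.848 m, N = 6610527.359 m.

E 648951 m, N 6610527 m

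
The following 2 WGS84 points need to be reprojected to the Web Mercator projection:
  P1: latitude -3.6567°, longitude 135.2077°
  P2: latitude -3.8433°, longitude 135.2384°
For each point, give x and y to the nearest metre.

P1: x 15051252 m, y -407339 m; P2: x 15054670 m, y -428155 m

Web Mercator: x = R·λ, y = R·ln tan(π/4+φ/2), R = 6378137 m.
P1 (-3.6567°, 135.2077°) → (15051252.315, -407338.603) m.
P2 (-3.8433°, 135.2384°) → (15054669.824, -428155.400) m.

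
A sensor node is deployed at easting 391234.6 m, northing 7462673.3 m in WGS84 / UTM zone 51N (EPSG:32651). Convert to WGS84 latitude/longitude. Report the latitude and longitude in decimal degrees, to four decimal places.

lat 67.2609°, lon 120.4779°

Zone 51N: λ₀ = 123°, k₀ = 0.9996, false easting 500000 m.
Meridian distance M = (N − FN)/k₀ = 7465659.6 m.
Inverse transverse Mercator on WGS84 gives φ = 67.26090040°, λ = 120.47790029°.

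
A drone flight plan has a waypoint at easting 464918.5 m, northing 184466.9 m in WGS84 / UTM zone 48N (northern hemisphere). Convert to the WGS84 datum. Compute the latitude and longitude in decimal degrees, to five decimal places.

Zone 48N: λ₀ = 105°, k₀ = 0.9996, false easting 500000 m.
Meridian distance M = (N − FN)/k₀ = 184540.7 m.
Inverse transverse Mercator on WGS84 gives φ = 1.66889973°, λ = 104.68460012°.

lat 1.66890°, lon 104.68460°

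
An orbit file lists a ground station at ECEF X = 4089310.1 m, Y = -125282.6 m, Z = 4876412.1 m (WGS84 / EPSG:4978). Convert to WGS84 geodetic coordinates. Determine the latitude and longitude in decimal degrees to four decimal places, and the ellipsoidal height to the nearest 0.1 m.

λ = atan2(Y, X) = -1.75479959°; p = √(X²+Y²) = 4091228.8 m.
Bowring's method on WGS84 (a = 6378137 m, b = 6356752.314 m) gives φ = 50.19329983°, h = -220.841 m.

lat 50.1933°, lon -1.7548°, h -220.8 m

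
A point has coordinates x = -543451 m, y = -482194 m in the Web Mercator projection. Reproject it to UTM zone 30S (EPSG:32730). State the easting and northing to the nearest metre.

E 291147 m, N 9521413 m

Web Mercator inverse (R = 6378137 m) → φ = -4.32750204°, λ = -4.88190339°.
UTM 30S forward: E = 291146.930 m, N = 9521412.993 m.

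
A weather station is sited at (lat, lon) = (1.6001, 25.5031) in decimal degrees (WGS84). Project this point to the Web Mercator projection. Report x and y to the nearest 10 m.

Web Mercator is spherical with R = a = 6378137 m.
x = R·λ = 6378137 × 0.445113064 = 2838992.106 m.
y = R·ln tan(π/4 + φ/2) = 6378137 × 0.027930644 = 178145.475 m.

x 2838990 m, y 178150 m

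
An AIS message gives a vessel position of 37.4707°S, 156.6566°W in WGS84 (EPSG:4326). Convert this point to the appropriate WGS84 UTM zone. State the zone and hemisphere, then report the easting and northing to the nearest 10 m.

Zone 4S: E 707230 m, N 5850330 m

Longitude -156.6566° lies in the 6° band [-162°, -156°), giving zone 4; latitude is south of the equator, so 4S.
Zone 4 central meridian λ₀ = 6×4 − 183 = -159°; Δλ = +2.3434°.
Transverse Mercator on WGS84 with k₀ = 0.9996 gives E = 707229.361 m, N = 5850330.333 m.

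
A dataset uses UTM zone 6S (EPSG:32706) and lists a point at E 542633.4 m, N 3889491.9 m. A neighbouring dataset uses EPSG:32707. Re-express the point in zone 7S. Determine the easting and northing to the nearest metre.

E 160325 m, N 3876714 m

UTM 6S → geographic: φ = -55.13940028°, λ = -146.33119947°.
UTM 7S (λ₀ = -141°) forward: E = 160324.606 m, N = 3876713.564 m.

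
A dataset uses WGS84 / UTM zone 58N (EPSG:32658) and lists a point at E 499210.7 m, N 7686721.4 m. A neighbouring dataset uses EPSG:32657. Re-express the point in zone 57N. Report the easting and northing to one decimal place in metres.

UTM 58N → geographic: φ = 69.29019975°, λ = 164.98000074°.
UTM 57N (λ₀ = 159°) forward: E = 735687.899 m, N = 7698239.056 m.

E 735687.9 m, N 7698239.1 m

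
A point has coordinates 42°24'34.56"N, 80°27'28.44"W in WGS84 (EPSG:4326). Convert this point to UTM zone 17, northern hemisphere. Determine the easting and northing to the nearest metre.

Zone 17 central meridian λ₀ = 6×17 − 183 = -81°; Δλ = +0.5421°.
Transverse Mercator on WGS84 with k₀ = 0.9996 gives E = 544606.429 m, N = 4695397.592 m.

E 544606 m, N 4695398 m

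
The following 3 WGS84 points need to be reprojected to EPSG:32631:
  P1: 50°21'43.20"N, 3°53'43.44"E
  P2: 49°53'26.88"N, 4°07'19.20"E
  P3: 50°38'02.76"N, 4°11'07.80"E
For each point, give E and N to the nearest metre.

P1: E 563687 m, N 5579264 m; P2: E 580592 m, N 5527093 m; P3: E 583837 m, N 5609807 m

UTM zone 31N: λ₀ = 3°, k₀ = 0.9996.
P1 (50.3620°, 3.8954°) → (563687.092, 5579264.022) m.
P2 (49.8908°, 4.1220°) → (580591.576, 5527093.013) m.
P3 (50.6341°, 4.1855°) → (583837.459, 5609807.298) m.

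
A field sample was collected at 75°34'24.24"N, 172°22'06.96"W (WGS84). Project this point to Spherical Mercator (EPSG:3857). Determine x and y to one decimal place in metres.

Web Mercator is spherical with R = a = 6378137 m.
x = R·λ = 6378137 × -3.008399597 = -19187984.781 m.
y = R·ln tan(π/4 + φ/2) = 6378137 × 2.066997541 = 13183593.493 m.

x -19187984.8 m, y 13183593.5 m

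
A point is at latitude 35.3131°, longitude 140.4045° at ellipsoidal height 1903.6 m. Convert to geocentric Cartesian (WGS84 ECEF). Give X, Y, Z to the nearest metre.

WGS84: a = 6378137 m, e² = 0.006694380; N(φ) = a/√(1−e²sin²φ) = 6385282.385 m.
X = (N+h)·cosφ·cosλ = -4016159.421 m; Y = (N+h)·cosφ·sinλ = 3321924.753 m; Z = (N(1−e²)+h)·sinφ = 3667367.081 m.

X -4016159 m, Y 3321925 m, Z 3667367 m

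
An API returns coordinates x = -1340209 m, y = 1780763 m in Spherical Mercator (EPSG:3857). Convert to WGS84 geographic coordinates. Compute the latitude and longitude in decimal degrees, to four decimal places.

R = 6378137 m. λ = x/R = -12.03930229°.
φ = 2·arctan(exp(y/R)) − 90° = 2·arctan(1.32207) − 90° = 15.79299687°.

lat 15.7930°, lon -12.0393°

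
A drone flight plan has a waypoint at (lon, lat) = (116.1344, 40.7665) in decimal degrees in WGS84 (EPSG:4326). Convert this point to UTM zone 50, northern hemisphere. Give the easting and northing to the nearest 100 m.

E 426900 m, N 4513200 m

Zone 50 central meridian λ₀ = 6×50 − 183 = 117°; Δλ = -0.8656°.
Transverse Mercator on WGS84 with k₀ = 0.9996 gives E = 426944.996 m, N = 4513197.229 m.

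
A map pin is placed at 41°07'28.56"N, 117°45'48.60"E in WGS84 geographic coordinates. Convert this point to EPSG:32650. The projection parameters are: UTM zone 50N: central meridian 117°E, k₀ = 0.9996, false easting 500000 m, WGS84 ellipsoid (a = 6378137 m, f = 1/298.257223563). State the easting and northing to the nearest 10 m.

E 564090 m, N 4552870 m

Zone 50 central meridian λ₀ = 6×50 − 183 = 117°; Δλ = +0.7635°.
Transverse Mercator on WGS84 with k₀ = 0.9996 gives E = 564090.704 m, N = 4552869.855 m.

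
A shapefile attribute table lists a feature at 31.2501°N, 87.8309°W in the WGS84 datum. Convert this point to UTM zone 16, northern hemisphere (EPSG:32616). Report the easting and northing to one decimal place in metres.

E 420883.7 m, N 3457617.5 m

Zone 16 central meridian λ₀ = 6×16 − 183 = -87°; Δλ = -0.8309°.
Transverse Mercator on WGS84 with k₀ = 0.9996 gives E = 420883.738 m, N = 3457617.452 m.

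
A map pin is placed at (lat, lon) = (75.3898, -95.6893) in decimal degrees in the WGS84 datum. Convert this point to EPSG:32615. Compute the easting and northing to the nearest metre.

E 424303 m, N 8368818 m

Zone 15 central meridian λ₀ = 6×15 − 183 = -93°; Δλ = -2.6893°.
Transverse Mercator on WGS84 with k₀ = 0.9996 gives E = 424302.813 m, N = 8368818.412 m.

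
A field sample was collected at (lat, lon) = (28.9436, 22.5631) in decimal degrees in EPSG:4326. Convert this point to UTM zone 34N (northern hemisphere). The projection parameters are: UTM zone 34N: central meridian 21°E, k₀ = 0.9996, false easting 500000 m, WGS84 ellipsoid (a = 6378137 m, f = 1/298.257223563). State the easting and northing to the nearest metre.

E 652339 m, N 3202743 m

Zone 34 central meridian λ₀ = 6×34 − 183 = 21°; Δλ = +1.5631°.
Transverse Mercator on WGS84 with k₀ = 0.9996 gives E = 652338.526 m, N = 3202742.806 m.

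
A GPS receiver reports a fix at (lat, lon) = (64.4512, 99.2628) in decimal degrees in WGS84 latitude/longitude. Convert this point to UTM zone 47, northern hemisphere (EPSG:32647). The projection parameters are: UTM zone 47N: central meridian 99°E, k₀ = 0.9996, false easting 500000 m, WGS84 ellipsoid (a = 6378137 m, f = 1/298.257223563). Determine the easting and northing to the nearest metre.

E 512646 m, N 7147320 m

Zone 47 central meridian λ₀ = 6×47 − 183 = 99°; Δλ = +0.2628°.
Transverse Mercator on WGS84 with k₀ = 0.9996 gives E = 512646.414 m, N = 7147320.356 m.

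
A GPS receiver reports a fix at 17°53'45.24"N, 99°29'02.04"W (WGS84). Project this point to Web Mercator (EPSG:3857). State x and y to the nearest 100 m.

Web Mercator is spherical with R = a = 6378137 m.
x = R·λ = 6378137 × -1.736321608 = -11074497.090 m.
y = R·ln tan(π/4 + φ/2) = 6378137 × 0.317548433 = 2025367.411 m.

x -11074500 m, y 2025400 m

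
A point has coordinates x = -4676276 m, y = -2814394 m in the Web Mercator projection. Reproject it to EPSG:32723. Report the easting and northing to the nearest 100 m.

E 803300 m, N 7287200 m

Web Mercator inverse (R = 6378137 m) → φ = -24.49950355°, λ = -42.00770204°.
UTM 23S forward: E = 803254.659 m, N = 7287183.836 m.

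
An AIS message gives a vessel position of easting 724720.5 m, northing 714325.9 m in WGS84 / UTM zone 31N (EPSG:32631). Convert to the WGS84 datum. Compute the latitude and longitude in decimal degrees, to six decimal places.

Zone 31N: λ₀ = 3°, k₀ = 0.9996, false easting 500000 m.
Meridian distance M = (N − FN)/k₀ = 714611.7 m.
Inverse transverse Mercator on WGS84 gives φ = 6.45840019°, λ = 5.03190035°.

lat 6.458400°, lon 5.031900°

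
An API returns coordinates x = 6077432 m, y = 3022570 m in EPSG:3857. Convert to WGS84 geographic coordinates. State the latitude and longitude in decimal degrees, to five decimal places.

lat 26.18950°, lon 54.59450°

R = 6378137 m. λ = x/R = 54.59450054°.
φ = 2·arctan(exp(y/R)) − 90° = 2·arctan(1.60624) − 90° = 26.18949739°.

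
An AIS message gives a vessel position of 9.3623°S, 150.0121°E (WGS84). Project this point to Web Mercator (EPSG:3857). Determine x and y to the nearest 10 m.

Web Mercator is spherical with R = a = 6378137 m.
x = R·λ = 6378137 × 2.618205063 = 16699270.585 m.
y = R·ln tan(π/4 + φ/2) = 6378137 × -0.164135010 = -1046875.580 m.

x 16699270 m, y -1046880 m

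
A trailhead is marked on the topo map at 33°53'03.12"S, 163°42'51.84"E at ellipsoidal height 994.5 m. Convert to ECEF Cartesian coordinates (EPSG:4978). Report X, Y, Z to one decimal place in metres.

X -5088547.2 m, Y 1486607.2 m, Z -3536345.0 m

WGS84: a = 6378137 m, e² = 0.006694380; N(φ) = a/√(1−e²sin²φ) = 6384783.111 m.
X = (N+h)·cosφ·cosλ = -5088547.185 m; Y = (N+h)·cosφ·sinλ = 1486607.182 m; Z = (N(1−e²)+h)·sinφ = -3536345.031 m.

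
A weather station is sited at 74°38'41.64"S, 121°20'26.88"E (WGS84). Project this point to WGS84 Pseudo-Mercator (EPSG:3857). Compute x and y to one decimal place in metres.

x 13507596.1 m, y -12781251.3 m

Web Mercator is spherical with R = a = 6378137 m.
x = R·λ = 6378137 × 2.117796477 = 13507596.068 m.
y = R·ln tan(π/4 + φ/2) = 6378137 × -2.003916074 = -12781251.259 m.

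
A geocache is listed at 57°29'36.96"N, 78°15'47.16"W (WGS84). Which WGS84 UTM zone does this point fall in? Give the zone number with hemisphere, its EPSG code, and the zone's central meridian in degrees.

UTM zone = ⌊(λ + 180)/6⌋ + 1; -78.2631° ∈ [-84°, -78°) → zone 17.
Hemisphere: N (φ ≥ 0).
Central meridian λ₀ = 6×17 − 183 = -81°.
EPSG code: 32617.

Zone 17N (EPSG:32617), central meridian -81°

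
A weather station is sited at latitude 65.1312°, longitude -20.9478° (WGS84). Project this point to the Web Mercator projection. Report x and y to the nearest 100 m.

Web Mercator is spherical with R = a = 6378137 m.
x = R·λ = 6378137 × -0.365608081 = -2331898.429 m.
y = R·ln tan(π/4 + φ/2) = 6378137 × 1.511885888 = 9643015.323 m.

x -2331900 m, y 9643000 m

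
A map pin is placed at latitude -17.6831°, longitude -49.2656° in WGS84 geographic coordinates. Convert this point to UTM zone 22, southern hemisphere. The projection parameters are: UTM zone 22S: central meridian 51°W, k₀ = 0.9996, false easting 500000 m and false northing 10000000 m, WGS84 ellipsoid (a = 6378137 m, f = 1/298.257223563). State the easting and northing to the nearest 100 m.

Zone 22 central meridian λ₀ = 6×22 − 183 = -51°; Δλ = +1.7344°.
Transverse Mercator on WGS84 with k₀ = 0.9996 gives E = 683956.363 m, N = 8044028.561 m.

E 684000 m, N 8044000 m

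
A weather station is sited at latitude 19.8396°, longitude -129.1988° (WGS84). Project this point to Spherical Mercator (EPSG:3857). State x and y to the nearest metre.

x -14382345 m, y 2254039 m

Web Mercator is spherical with R = a = 6378137 m.
x = R·λ = 6378137 × -2.254944450 = -14382344.627 m.
y = R·ln tan(π/4 + φ/2) = 6378137 × 0.353400843 = 2254038.994 m.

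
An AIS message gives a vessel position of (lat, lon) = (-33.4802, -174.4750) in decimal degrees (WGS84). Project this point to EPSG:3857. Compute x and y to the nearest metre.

x -19422468 m, y -3959217 m

Web Mercator is spherical with R = a = 6378137 m.
x = R·λ = 6378137 × -3.045163212 = -19422468.156 m.
y = R·ln tan(π/4 + φ/2) = 6378137 × -0.620748241 = -3959217.321 m.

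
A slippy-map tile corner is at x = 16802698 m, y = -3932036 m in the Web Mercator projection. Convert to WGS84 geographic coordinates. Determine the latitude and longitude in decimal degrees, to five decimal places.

R = 6378137 m. λ = x/R = 150.94120428°.
φ = 2·arctan(exp(y/R)) − 90° = 2·arctan(0.53984) − 90° = -33.27630108°.

lat -33.27630°, lon 150.94120°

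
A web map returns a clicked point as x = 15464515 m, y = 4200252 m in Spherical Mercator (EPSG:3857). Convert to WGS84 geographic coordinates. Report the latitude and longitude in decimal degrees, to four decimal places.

R = 6378137 m. λ = x/R = 138.92010186°.
φ = 2·arctan(exp(y/R)) − 90° = 2·arctan(1.93197) − 90° = 35.26719923°.

lat 35.2672°, lon 138.9201°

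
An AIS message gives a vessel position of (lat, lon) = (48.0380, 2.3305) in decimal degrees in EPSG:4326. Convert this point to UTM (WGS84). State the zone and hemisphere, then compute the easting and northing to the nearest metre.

Longitude 2.3305° lies in the 6° band [0°, 6°), giving zone 31; latitude is north of the equator, so 31N.
Zone 31 central meridian λ₀ = 6×31 − 183 = 3°; Δλ = -0.6695°.
Transverse Mercator on WGS84 with k₀ = 0.9996 gives E = 450095.116 m, N = 5320740.593 m.

Zone 31N: E 450095 m, N 5320741 m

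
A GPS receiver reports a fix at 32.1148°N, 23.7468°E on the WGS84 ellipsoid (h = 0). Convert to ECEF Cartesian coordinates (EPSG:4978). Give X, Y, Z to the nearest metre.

WGS84: a = 6378137 m, e² = 0.006694380; N(φ) = a/√(1−e²sin²φ) = 6384179.120 m.
X = (N+h)·cosφ·cosλ = 4949486.828 m; Y = (N+h)·cosφ·sinλ = 2177496.384 m; Z = (N(1−e²)+h)·sinφ = 3371220.254 m.

X 4949487 m, Y 2177496 m, Z 3371220 m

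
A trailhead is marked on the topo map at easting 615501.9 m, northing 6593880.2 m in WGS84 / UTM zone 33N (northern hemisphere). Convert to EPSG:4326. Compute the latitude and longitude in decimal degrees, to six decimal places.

Zone 33N: λ₀ = 15°, k₀ = 0.9996, false easting 500000 m.
Meridian distance M = (N − FN)/k₀ = 6596518.8 m.
Inverse transverse Mercator on WGS84 gives φ = 59.46750002°, λ = 17.03829940°.

lat 59.467500°, lon 17.038299°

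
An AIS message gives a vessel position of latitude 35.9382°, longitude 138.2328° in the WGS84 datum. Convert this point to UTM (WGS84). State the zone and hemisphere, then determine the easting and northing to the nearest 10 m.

Longitude 138.2328° lies in the 6° band [138°, 144°), giving zone 54; latitude is north of the equator, so 54N.
Zone 54 central meridian λ₀ = 6×54 − 183 = 141°; Δλ = -2.7672°.
Transverse Mercator on WGS84 with k₀ = 0.9996 gives E = 250373.958 m, N = 3980633.514 m.

Zone 54N: E 250370 m, N 3980630 m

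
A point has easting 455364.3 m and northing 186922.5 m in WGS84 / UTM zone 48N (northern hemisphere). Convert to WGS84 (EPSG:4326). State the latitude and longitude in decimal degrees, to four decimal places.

lat 1.6911°, lon 104.5987°

Zone 48N: λ₀ = 105°, k₀ = 0.9996, false easting 500000 m.
Meridian distance M = (N − FN)/k₀ = 186997.3 m.
Inverse transverse Mercator on WGS84 gives φ = 1.69109983°, λ = 104.59869991°.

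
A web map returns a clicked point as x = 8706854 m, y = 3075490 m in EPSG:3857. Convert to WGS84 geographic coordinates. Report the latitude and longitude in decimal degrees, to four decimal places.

lat 26.6153°, lon 78.2150°

R = 6378137 m. λ = x/R = 78.21500025°.
φ = 2·arctan(exp(y/R)) − 90° = 2·arctan(1.61962) − 90° = 26.61529811°.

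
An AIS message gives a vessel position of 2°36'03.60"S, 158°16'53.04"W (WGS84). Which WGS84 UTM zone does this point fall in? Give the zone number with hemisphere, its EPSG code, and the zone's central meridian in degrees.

UTM zone = ⌊(λ + 180)/6⌋ + 1; -158.2814° ∈ [-162°, -156°) → zone 4.
Hemisphere: S (φ < 0).
Central meridian λ₀ = 6×4 − 183 = -159°.
EPSG code: 32704.

Zone 4S (EPSG:32704), central meridian -159°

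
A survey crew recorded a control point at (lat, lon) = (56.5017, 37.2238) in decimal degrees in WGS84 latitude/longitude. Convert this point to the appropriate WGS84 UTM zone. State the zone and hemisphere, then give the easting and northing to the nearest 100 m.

Zone 37N: E 390700 m, N 6263300 m

Longitude 37.2238° lies in the 6° band [36°, 42°), giving zone 37; latitude is north of the equator, so 37N.
Zone 37 central meridian λ₀ = 6×37 − 183 = 39°; Δλ = -1.7762°.
Transverse Mercator on WGS84 with k₀ = 0.9996 gives E = 390668.469 m, N = 6263333.090 m.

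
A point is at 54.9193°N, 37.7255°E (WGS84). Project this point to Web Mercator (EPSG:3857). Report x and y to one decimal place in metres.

Web Mercator is spherical with R = a = 6378137 m.
x = R·λ = 6378137 × 0.658434187 = 4199583.4499 m.
y = R·ln tan(π/4 + φ/2) = 6378137 × 1.151781408 = 7346219.615 m.

x 4199583.4 m, y 7346219.6 m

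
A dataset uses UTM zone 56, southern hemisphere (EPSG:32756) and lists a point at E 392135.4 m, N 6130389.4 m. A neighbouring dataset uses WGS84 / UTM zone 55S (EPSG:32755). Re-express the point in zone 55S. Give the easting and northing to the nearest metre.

UTM 56S → geographic: φ = -34.96330041°, λ = 151.81849990°.
UTM 55S (λ₀ = 147°) forward: E = 940071.561 m, N = 6120407.806 m.

E 940072 m, N 6120408 m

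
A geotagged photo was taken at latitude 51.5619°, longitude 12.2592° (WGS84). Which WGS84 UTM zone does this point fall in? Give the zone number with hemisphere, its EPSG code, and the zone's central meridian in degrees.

Zone 33N (EPSG:32633), central meridian 15°

UTM zone = ⌊(λ + 180)/6⌋ + 1; 12.2592° ∈ [12°, 18°) → zone 33.
Hemisphere: N (φ ≥ 0).
Central meridian λ₀ = 6×33 − 183 = 15°.
EPSG code: 32633.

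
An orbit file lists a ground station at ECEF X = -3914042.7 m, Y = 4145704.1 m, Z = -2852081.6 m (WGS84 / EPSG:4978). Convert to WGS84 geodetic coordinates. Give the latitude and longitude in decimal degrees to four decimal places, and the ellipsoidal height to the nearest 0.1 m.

lat -26.7302°, lon 133.3536°, h 1186.9 m

λ = atan2(Y, X) = 133.35360001°; p = √(X²+Y²) = 5701455.3 m.
Bowring's method on WGS84 (a = 6378137 m, b = 6356752.314 m) gives φ = -26.73019964°, h = 1186.905 m.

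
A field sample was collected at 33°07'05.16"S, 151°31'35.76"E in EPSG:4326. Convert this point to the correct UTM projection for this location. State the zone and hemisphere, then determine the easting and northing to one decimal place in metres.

Zone 56S: E 362538.6 m, N 6334654.5 m

Longitude 151.5266° lies in the 6° band [150°, 156°), giving zone 56; latitude is south of the equator, so 56S.
Zone 56 central meridian λ₀ = 6×56 − 183 = 153°; Δλ = -1.4734°.
Transverse Mercator on WGS84 with k₀ = 0.9996 gives E = 362538.621 m, N = 6334654.546 m.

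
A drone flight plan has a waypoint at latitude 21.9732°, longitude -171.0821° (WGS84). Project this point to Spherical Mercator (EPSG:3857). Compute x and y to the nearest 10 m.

x -19044770 m, y 2508310 m

Web Mercator is spherical with R = a = 6378137 m.
x = R·λ = 6378137 × -2.985945936 = -19044772.256 m.
y = R·ln tan(π/4 + φ/2) = 6378137 × 0.393266541 = 2508307.879 m.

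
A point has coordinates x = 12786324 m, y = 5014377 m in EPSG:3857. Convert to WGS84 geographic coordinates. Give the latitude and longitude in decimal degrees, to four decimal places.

R = 6378137 m. λ = x/R = 114.86150277°.
φ = 2·arctan(exp(y/R)) − 90° = 2·arctan(2.19500) − 90° = 41.01379747°.

lat 41.0138°, lon 114.8615°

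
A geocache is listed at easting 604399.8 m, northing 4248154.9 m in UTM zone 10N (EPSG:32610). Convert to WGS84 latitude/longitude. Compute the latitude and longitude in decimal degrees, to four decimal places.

lat 38.3755°, lon -121.8048°

Zone 10N: λ₀ = -123°, k₀ = 0.9996, false easting 500000 m.
Meridian distance M = (N − FN)/k₀ = 4249854.8 m.
Inverse transverse Mercator on WGS84 gives φ = 38.37549984°, λ = -121.80480000°.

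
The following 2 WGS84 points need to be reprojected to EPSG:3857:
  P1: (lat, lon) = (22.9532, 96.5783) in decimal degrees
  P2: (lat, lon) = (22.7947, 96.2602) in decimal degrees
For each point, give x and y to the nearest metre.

Web Mercator: x = R·λ, y = R·ln tan(π/4+φ/2), R = 6378137 m.
P1 (22.9532°, 96.5783°) → (10751047.178, 2626359.950) m.
P2 (22.7947°, 96.2602°) → (10715636.448, 2607209.884) m.

P1: x 10751047 m, y 2626360 m; P2: x 10715636 m, y 2607210 m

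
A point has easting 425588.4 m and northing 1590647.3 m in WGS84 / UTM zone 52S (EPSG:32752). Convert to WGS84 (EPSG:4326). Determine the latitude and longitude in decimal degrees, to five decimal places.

lat -75.75320°, lon 126.29040°

Zone 52S: λ₀ = 129°, k₀ = 0.9996, false easting 500000 m, false northing 10000000 m.
Meridian distance M = (N − FN)/k₀ = -8412717.8 m.
Inverse transverse Mercator on WGS84 gives φ = -75.75320038°, λ = 126.29039852°.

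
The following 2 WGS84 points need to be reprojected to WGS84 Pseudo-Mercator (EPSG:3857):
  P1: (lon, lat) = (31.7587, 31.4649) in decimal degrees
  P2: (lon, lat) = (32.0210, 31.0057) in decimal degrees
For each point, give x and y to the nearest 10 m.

Web Mercator: x = R·λ, y = R·ln tan(π/4+φ/2), R = 6378137 m.
P1 (31.4649°, 31.7587°) → (3535362.312, 3693273.584) m.
P2 (31.0057°, 32.0210°) → (3564561.415, 3633489.419) m.

P1: x 3535360 m, y 3693270 m; P2: x 3564560 m, y 3633490 m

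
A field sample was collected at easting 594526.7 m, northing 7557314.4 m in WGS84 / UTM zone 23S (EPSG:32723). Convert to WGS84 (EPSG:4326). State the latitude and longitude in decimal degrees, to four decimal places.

lat -22.0865°, lon -44.0837°

Zone 23S: λ₀ = -45°, k₀ = 0.9996, false easting 500000 m, false northing 10000000 m.
Meridian distance M = (N − FN)/k₀ = -2443663.1 m.
Inverse transverse Mercator on WGS84 gives φ = -22.08650028°, λ = -44.08370003°.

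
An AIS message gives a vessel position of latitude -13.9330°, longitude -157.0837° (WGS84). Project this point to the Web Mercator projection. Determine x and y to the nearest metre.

Web Mercator is spherical with R = a = 6378137 m.
x = R·λ = 6378137 × -2.741627766 = -17486477.496 m.
y = R·ln tan(π/4 + φ/2) = 6378137 × -0.245609483 = -1566530.932 m.

x -17486477 m, y -1566531 m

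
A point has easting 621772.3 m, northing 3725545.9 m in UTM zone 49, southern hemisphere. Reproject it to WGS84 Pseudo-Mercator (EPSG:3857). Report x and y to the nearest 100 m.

x 12577300 m, y -7678500 m

Unproject from UTM 49S (λ₀ = 111°) → φ = -56.59849989°, λ = 112.98339999°.
Web Mercator (R = 6378137 m): x = 12577254.555 m, y = -7678494.469 m.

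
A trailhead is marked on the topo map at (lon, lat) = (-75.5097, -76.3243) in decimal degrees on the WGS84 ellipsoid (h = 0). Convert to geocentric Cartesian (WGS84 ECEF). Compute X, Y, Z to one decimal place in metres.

WGS84: a = 6378137 m, e² = 0.006694380; N(φ) = a/√(1−e²sin²φ) = 6398388.540 m.
X = (N+h)·cosφ·cosλ = 378513.373 m; Y = (N+h)·cosφ·sinλ = -1464625.472 m; Z = (N(1−e²)+h)·sinφ = -6175371.993 m.

X 378513.4 m, Y -1464625.5 m, Z -6175372.0 m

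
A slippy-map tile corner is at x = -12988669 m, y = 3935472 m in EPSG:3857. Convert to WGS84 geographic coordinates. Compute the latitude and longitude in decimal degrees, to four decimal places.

R = 6378137 m. λ = x/R = -116.67919883°.
φ = 2·arctan(exp(y/R)) − 90° = 2·arctan(1.85341) − 90° = 33.30210240°.

lat 33.3021°, lon -116.6792°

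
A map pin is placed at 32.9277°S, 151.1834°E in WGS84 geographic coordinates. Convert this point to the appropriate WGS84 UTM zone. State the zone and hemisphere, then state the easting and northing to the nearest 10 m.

Zone 56S: E 330150 m, N 6355260 m

Longitude 151.1834° lies in the 6° band [150°, 156°), giving zone 56; latitude is south of the equator, so 56S.
Zone 56 central meridian λ₀ = 6×56 − 183 = 153°; Δλ = -1.8166°.
Transverse Mercator on WGS84 with k₀ = 0.9996 gives E = 330150.792 m, N = 6355264.257 m.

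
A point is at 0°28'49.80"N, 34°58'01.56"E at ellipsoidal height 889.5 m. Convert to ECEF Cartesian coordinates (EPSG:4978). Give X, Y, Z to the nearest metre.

X 5227310 m, Y 3655730 m, Z 53138 m

WGS84: a = 6378137 m, e² = 0.006694380; N(φ) = a/√(1−e²sin²φ) = 6378138.501 m.
X = (N+h)·cosφ·cosλ = 5227310.108 m; Y = (N+h)·cosφ·sinλ = 3655730.497 m; Z = (N(1−e²)+h)·sinφ = 53137.789 m.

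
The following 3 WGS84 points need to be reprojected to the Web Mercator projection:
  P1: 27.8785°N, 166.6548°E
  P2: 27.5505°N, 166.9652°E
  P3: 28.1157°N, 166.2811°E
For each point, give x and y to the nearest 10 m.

P1: x 18551930 m, y 3233660 m; P2: x 18586480 m, y 3192420 m; P3: x 18510330 m, y 3263570 m

Web Mercator: x = R·λ, y = R·ln tan(π/4+φ/2), R = 6378137 m.
P1 (27.8785°, 166.6548°) → (18551927.474, 3233664.037) m.
P2 (27.5505°, 166.9652°) → (18586481.044, 3192419.418) m.
P3 (28.1157°, 166.2811°) → (18510327.381, 3263568.759) m.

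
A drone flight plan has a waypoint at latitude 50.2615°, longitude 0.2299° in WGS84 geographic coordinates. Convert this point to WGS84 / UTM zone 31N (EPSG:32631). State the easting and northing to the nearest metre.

Zone 31 central meridian λ₀ = 6×31 − 183 = 3°; Δλ = -2.7701°.
Transverse Mercator on WGS84 with k₀ = 0.9996 gives E = 302567.927 m, N = 5571377.466 m.

E 302568 m, N 5571377 m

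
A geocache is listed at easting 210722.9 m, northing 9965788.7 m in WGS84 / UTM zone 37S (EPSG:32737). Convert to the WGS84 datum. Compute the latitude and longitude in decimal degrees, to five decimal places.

Zone 37S: λ₀ = 39°, k₀ = 0.9996, false easting 500000 m, false northing 10000000 m.
Meridian distance M = (N − FN)/k₀ = -34225.0 m.
Inverse transverse Mercator on WGS84 gives φ = -0.30919986°, λ = 36.40119964°.

lat -0.30920°, lon 36.40120°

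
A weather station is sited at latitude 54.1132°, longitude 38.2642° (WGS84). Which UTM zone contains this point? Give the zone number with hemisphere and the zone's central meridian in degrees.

Zone 37N, central meridian 39°

UTM zone = ⌊(λ + 180)/6⌋ + 1; 38.2642° ∈ [36°, 42°) → zone 37.
Hemisphere: N (φ ≥ 0).
Central meridian λ₀ = 6×37 − 183 = 39°.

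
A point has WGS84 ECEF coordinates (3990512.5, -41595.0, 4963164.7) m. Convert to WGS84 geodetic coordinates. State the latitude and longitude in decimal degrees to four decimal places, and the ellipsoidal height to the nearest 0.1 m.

lat 51.3860°, lon -0.5972°, h 3465.3 m

λ = atan2(Y, X) = -0.59719939°; p = √(X²+Y²) = 3990729.3 m.
Bowring's method on WGS84 (a = 6378137 m, b = 6356752.314 m) gives φ = 51.38599987°, h = 3465.258 m.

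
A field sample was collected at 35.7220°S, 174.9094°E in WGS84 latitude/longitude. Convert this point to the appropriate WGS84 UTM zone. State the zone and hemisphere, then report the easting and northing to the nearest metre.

Zone 60S: E 310907 m, N 6044870 m

Longitude 174.9094° lies in the 6° band [174°, 180°), giving zone 60; latitude is south of the equator, so 60S.
Zone 60 central meridian λ₀ = 6×60 − 183 = 177°; Δλ = -2.0906°.
Transverse Mercator on WGS84 with k₀ = 0.9996 gives E = 310906.646 m, N = 6044870.393 m.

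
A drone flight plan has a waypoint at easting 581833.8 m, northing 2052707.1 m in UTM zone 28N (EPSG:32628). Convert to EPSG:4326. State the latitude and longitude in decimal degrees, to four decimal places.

Zone 28N: λ₀ = -15°, k₀ = 0.9996, false easting 500000 m.
Meridian distance M = (N − FN)/k₀ = 2053528.5 m.
Inverse transverse Mercator on WGS84 gives φ = 18.56349966°, λ = -14.22449965°.

lat 18.5635°, lon -14.2245°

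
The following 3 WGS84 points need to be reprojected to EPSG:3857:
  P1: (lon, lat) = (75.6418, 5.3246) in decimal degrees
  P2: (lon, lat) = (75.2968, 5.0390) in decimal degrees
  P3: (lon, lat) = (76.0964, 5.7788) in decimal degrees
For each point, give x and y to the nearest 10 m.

Web Mercator: x = R·λ, y = R·ln tan(π/4+φ/2), R = 6378137 m.
P1 (5.3246°, 75.6418°) → (8420406.659, 593586.778) m.
P2 (5.0390°, 75.2968°) → (8382001.434, 561663.431) m.
P3 (5.7788°, 76.0964°) → (8471012.499, 644386.511) m.

P1: x 8420410 m, y 593590 m; P2: x 8382000 m, y 561660 m; P3: x 8471010 m, y 644390 m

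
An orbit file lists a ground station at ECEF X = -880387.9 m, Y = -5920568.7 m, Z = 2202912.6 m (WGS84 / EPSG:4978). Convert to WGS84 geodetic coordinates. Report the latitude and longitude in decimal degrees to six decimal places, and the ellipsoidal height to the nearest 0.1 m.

λ = atan2(Y, X) = -98.45789996°; p = √(X²+Y²) = 5985667.6 m.
Bowring's method on WGS84 (a = 6378137 m, b = 6356752.314 m) gives φ = 20.33019982°, h = 2594.362 m.

lat 20.330200°, lon -98.457900°, h 2594.4 m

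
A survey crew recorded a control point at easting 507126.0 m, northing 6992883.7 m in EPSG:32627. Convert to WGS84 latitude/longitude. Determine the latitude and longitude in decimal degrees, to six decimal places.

lat 63.065400°, lon -20.859000°

Zone 27N: λ₀ = -21°, k₀ = 0.9996, false easting 500000 m.
Meridian distance M = (N − FN)/k₀ = 6995682.0 m.
Inverse transverse Mercator on WGS84 gives φ = 63.06539962°, λ = -20.85900047°.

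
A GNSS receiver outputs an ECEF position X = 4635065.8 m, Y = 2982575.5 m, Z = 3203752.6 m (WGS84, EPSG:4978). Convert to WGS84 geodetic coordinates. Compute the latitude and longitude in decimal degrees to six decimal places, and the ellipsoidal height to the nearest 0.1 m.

λ = atan2(Y, X) = 32.76049999°; p = √(X²+Y²) = 5511768.5 m.
Bowring's method on WGS84 (a = 6378137 m, b = 6356752.314 m) gives φ = 30.33500001°, h = 2518.862 m.

lat 30.335000°, lon 32.760500°, h 2518.9 m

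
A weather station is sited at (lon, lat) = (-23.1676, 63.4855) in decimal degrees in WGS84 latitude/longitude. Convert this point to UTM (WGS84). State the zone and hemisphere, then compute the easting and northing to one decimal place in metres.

Longitude -23.1676° lies in the 6° band [-24°, -18°), giving zone 27; latitude is north of the equator, so 27N.
Zone 27 central meridian λ₀ = 6×27 − 183 = -21°; Δλ = -2.1676°.
Transverse Mercator on WGS84 with k₀ = 0.9996 gives E = 392048.370 m, N = 7041511.599 m.

Zone 27N: E 392048.4 m, N 7041511.6 m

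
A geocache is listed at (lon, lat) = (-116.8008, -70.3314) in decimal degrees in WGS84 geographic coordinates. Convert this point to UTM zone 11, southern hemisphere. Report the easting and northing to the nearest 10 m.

E 507480 m, N 2197160 m

Zone 11 central meridian λ₀ = 6×11 − 183 = -117°; Δλ = +0.1992°.
Transverse Mercator on WGS84 with k₀ = 0.9996 gives E = 507482.837 m, N = 2197157.058 m.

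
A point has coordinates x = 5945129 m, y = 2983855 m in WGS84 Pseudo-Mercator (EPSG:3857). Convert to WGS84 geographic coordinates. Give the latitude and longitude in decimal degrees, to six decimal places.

R = 6378137 m. λ = x/R = 53.40600247°.
φ = 2·arctan(exp(y/R)) − 90° = 2·arctan(1.59652) − 90° = 25.87700141°.

lat 25.877001°, lon 53.406002°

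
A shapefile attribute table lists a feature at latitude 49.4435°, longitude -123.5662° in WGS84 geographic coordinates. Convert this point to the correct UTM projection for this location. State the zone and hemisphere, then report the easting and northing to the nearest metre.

Longitude -123.5662° lies in the 6° band [-126°, -120°), giving zone 10; latitude is north of the equator, so 10N.
Zone 10 central meridian λ₀ = 6×10 − 183 = -123°; Δλ = -0.5662°.
Transverse Mercator on WGS84 with k₀ = 0.9996 gives E = 458955.749 m, N = 5476913.558 m.

Zone 10N: E 458956 m, N 5476914 m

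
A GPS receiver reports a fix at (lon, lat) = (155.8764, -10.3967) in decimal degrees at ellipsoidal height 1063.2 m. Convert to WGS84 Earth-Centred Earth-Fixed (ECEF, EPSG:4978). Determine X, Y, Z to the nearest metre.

WGS84: a = 6378137 m, e² = 0.006694380; N(φ) = a/√(1−e²sin²φ) = 6378832.375 m.
X = (N+h)·cosφ·cosλ = -5727115.114 m; Y = (N+h)·cosφ·sinλ = 2564693.927 m; Z = (N(1−e²)+h)·sinφ = -1143625.707 m.

X -5727115 m, Y 2564694 m, Z -1143626 m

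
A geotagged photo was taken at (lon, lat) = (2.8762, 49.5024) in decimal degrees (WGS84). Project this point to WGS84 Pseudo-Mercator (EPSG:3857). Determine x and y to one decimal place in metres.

x 320177.1 m, y 6360542.1 m

Web Mercator is spherical with R = a = 6378137 m.
x = R·λ = 6378137 × 0.050199160 = 320177.119 m.
y = R·ln tan(π/4 + φ/2) = 6378137 × 0.997241377 = 6360542.126 m.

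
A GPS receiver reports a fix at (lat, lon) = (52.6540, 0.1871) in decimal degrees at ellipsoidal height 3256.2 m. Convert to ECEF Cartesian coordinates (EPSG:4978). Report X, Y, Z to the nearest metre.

WGS84: a = 6378137 m, e² = 0.006694380; N(φ) = a/√(1−e²sin²φ) = 6391672.512 m.
X = (N+h)·cosφ·cosλ = 3879314.789 m; Y = (N+h)·cosφ·sinλ = 12667.990 m; Z = (N(1−e²)+h)·sinφ = 5049867.194 m.

X 3879315 m, Y 12668 m, Z 5049867 m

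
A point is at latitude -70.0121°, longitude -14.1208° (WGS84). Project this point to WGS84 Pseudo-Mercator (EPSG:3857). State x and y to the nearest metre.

x -1571920 m, y -11072655 m

Web Mercator is spherical with R = a = 6378137 m.
x = R·λ = 6378137 × -0.246454453 = -1571920.266 m.
y = R·ln tan(π/4 + φ/2) = 6378137 × -1.736032805 = -11072655.067 m.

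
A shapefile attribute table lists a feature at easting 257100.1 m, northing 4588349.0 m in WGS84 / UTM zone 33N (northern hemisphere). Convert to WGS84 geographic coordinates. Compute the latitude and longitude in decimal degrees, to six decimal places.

Zone 33N: λ₀ = 15°, k₀ = 0.9996, false easting 500000 m.
Meridian distance M = (N − FN)/k₀ = 4590185.1 m.
Inverse transverse Mercator on WGS84 gives φ = 41.41000020°, λ = 12.09389960°.

lat 41.410000°, lon 12.093900°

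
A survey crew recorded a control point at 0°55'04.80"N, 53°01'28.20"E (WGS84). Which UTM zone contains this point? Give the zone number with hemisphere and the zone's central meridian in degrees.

Zone 39N, central meridian 51°

UTM zone = ⌊(λ + 180)/6⌋ + 1; 53.0245° ∈ [48°, 54°) → zone 39.
Hemisphere: N (φ ≥ 0).
Central meridian λ₀ = 6×39 − 183 = 51°.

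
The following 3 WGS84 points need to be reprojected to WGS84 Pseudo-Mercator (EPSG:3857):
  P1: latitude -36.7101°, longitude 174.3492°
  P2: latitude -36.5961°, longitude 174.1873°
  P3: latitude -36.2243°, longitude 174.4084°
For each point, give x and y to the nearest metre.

P1: x 19408464 m, y -4398775 m; P2: x 19390442 m, y -4382957 m; P3: x 19415054 m, y -4331529 m

Web Mercator: x = R·λ, y = R·ln tan(π/4+φ/2), R = 6378137 m.
P1 (-36.7101°, 174.3492°) → (19408464.164, -4398775.133) m.
P2 (-36.5961°, 174.1873°) → (19390441.539, -4382956.877) m.
P3 (-36.2243°, 174.4084°) → (19415054.278, -4331528.760) m.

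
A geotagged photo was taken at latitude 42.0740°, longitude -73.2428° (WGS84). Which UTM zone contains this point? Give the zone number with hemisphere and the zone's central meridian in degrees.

Zone 18N, central meridian -75°

UTM zone = ⌊(λ + 180)/6⌋ + 1; -73.2428° ∈ [-78°, -72°) → zone 18.
Hemisphere: N (φ ≥ 0).
Central meridian λ₀ = 6×18 − 183 = -75°.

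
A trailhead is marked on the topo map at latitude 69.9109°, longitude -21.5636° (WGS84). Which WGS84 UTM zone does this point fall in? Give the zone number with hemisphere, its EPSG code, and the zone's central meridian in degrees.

Zone 27N (EPSG:32627), central meridian -21°

UTM zone = ⌊(λ + 180)/6⌋ + 1; -21.5636° ∈ [-24°, -18°) → zone 27.
Hemisphere: N (φ ≥ 0).
Central meridian λ₀ = 6×27 − 183 = -21°.
EPSG code: 32627.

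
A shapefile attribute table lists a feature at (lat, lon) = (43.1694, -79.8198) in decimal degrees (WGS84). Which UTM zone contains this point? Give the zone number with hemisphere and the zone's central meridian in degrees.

UTM zone = ⌊(λ + 180)/6⌋ + 1; -79.8198° ∈ [-84°, -78°) → zone 17.
Hemisphere: N (φ ≥ 0).
Central meridian λ₀ = 6×17 − 183 = -81°.

Zone 17N, central meridian -81°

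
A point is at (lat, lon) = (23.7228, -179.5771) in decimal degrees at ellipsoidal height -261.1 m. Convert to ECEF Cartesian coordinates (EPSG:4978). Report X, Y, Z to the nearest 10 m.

WGS84: a = 6378137 m, e² = 0.006694380; N(φ) = a/√(1−e²sin²φ) = 6381595.227 m.
X = (N+h)·cosφ·cosλ = -5841968.668 m; Y = (N+h)·cosφ·sinλ = -43120.339 m; Z = (N(1−e²)+h)·sinφ = 2550100.950 m.

X -5841970 m, Y -43120 m, Z 2550100 m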